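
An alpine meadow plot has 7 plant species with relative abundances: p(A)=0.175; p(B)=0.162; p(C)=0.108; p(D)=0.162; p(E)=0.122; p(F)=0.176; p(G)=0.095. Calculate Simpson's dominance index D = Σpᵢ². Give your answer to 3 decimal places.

D = 0.175² + 0.162² + 0.108² + 0.162² + 0.122² + 0.176² + 0.095² = 0.03062 + 0.02624 + 0.01166 + 0.02624 + 0.01488 + 0.03098 + 0.00903 = 0.14966 (working shown to 5 dp, full precision carried).
To 3 decimal places, D = 0.150.

0.150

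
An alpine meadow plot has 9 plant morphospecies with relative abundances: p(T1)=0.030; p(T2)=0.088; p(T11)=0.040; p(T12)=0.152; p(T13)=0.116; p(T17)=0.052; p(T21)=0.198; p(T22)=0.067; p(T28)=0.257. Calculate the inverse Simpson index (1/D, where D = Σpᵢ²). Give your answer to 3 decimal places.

D = 0.03² + 0.088² + 0.04² + 0.152² + 0.116² + 0.052² + 0.198² + 0.067² + 0.257² = 0.0009000 + 0.0077440 + 0.0016000 + 0.0231040 + 0.0134560 + 0.0027040 + 0.0392040 + 0.0044890 + 0.0660490 = 0.1592500 (working shown to 7 dp, full precision carried).
So 1/D = 6.27943, i.e. 6.279 to 3 decimal places.

6.279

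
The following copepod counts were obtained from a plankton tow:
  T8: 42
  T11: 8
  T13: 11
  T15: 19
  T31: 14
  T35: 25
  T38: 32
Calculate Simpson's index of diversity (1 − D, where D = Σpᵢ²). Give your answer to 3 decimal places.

Total N = 42+8+11+19+14+25+32 = 151, so the proportions are 0.27815, 0.05298, 0.07285, 0.12583, 0.09272, 0.16556, 0.21192 (working shown to 5 dp, full precision carried).
D = 0.27815² + 0.05298² + 0.07285² + 0.12583² + 0.09272² + 0.16556² + 0.21192² = 0.07737 + 0.00281 + 0.00531 + 0.01583 + 0.00860 + 0.02741 + 0.04491 = 0.18223.
So 1 − D = 0.81777, i.e. 0.818 to 3 decimal places.

0.818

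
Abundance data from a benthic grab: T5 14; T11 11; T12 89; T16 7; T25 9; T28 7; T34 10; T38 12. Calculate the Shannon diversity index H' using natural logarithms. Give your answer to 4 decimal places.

1.5301

Total N = 14+11+89+7+9+7+10+12 = 159, so the proportions are 0.08805, 0.069182, 0.559748, 0.044025, 0.056604, 0.044025, 0.062893, 0.075472 (working shown to 6 dp, full precision carried).
Each pᵢ ln pᵢ term: 0.08805×(-2.429847)=-0.213949, 0.069182×(-2.671009)=-0.184787, 0.559748×(-0.580268)=-0.324804, 0.044025×(-3.122994)=-0.137490, 0.056604×(-2.871680)=-0.162548, 0.044025×(-3.122994)=-0.137490, 0.062893×(-2.766319)=-0.173982, 0.075472×(-2.583998)=-0.195019.
Sum = -1.530069, so H' = 1.5301.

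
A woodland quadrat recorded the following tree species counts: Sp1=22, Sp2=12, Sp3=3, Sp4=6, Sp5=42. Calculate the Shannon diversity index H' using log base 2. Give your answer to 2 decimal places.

1.85

Total N = 22+12+3+6+42 = 85, so the proportions are 0.2588, 0.1412, 0.0353, 0.0706, 0.4941 (working shown to 4 dp, full precision carried).
Each pᵢ log₂ pᵢ term: 0.2588×(-1.9500)=-0.5047, 0.1412×(-2.8244)=-0.3987, 0.0353×(-4.8244)=-0.1703, 0.0706×(-3.8244)=-0.2700, 0.4941×(-1.0171)=-0.5026.
Sum = -1.8462, so H' = 1.85.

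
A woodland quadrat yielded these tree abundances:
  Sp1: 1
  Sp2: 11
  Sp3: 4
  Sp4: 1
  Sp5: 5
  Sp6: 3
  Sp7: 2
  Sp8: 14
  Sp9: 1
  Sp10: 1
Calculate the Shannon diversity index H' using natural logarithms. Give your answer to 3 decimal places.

1.864

Total N = 1+11+4+1+5+3+2+14+1+1 = 43, so the proportions are 0.02326, 0.25581, 0.09302, 0.02326, 0.11628, 0.06977, 0.04651, 0.32558, 0.02326, 0.02326 (working shown to 5 dp, full precision carried).
Each pᵢ ln pᵢ term: 0.02326×(-3.76120)=-0.08747, 0.25581×(-1.36330)=-0.34875, 0.09302×(-2.37491)=-0.22092, 0.02326×(-3.76120)=-0.08747, 0.11628×(-2.15176)=-0.25020, 0.06977×(-2.66259)=-0.18576, 0.04651×(-3.06805)=-0.14270, 0.32558×(-1.12214)=-0.36535, 0.02326×(-3.76120)=-0.08747, 0.02326×(-3.76120)=-0.08747.
Sum = -1.86357, so H' = 1.864.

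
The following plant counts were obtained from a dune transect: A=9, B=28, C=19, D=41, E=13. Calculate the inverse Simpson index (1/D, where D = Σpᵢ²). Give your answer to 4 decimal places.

3.9337

Total N = 9+28+19+41+13 = 110, so the proportions are 0.08181818, 0.25454545, 0.17272727, 0.37272727, 0.11818182 (working shown to 8 dp, full precision carried).
D = 0.08181818² + 0.25454545² + 0.17272727² + 0.37272727² + 0.11818182² = 0.00669421 + 0.06479339 + 0.02983471 + 0.13892562 + 0.01396694 = 0.25421488.
So 1/D = 3.933680, i.e. 3.9337 to 4 decimal places.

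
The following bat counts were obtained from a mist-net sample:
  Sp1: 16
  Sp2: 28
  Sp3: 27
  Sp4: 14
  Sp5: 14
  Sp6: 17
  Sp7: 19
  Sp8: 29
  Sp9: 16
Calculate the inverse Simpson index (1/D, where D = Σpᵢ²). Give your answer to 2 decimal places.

8.29

Total N = 16+28+27+14+14+17+19+29+16 = 180, so the proportions are 0.088889, 0.155556, 0.15, 0.077778, 0.077778, 0.094444, 0.105556, 0.161111, 0.088889 (working shown to 6 dp, full precision carried).
D = 0.088889² + 0.155556² + 0.15² + 0.077778² + 0.077778² + 0.094444² + 0.105556² + 0.161111² + 0.088889² = 0.007901 + 0.024198 + 0.022500 + 0.006049 + 0.006049 + 0.008920 + 0.011142 + 0.025957 + 0.007901 = 0.120617.
So 1/D = 8.2907, i.e. 8.29 to 2 decimal places.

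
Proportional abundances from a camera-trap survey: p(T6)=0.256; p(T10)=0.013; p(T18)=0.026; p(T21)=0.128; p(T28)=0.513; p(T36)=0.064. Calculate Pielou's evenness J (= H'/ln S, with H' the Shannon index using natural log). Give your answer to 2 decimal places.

0.72

H' = −Σ pᵢ ln pᵢ = −((-0.3488) + (-0.0565) + (-0.0949) + (-0.2631) + (-0.3424) + (-0.1759)) = 1.2816 (working shown to 4 dp, full precision carried).
With S = 6 species, ln S = 1.7918, so J = 1.2816/1.7918 = 0.7153, i.e. 0.72 to 2 decimal places.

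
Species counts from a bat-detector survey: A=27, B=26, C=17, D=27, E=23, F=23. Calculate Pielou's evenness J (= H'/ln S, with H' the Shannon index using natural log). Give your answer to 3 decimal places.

0.994

Total N = 27+26+17+27+23+23 = 143, so the proportions are 0.18881, 0.18182, 0.11888, 0.18881, 0.16084, 0.16084 (working shown to 5 dp, full precision carried).
H' = −Σ pᵢ ln pᵢ = −((-0.31475) + (-0.30995) + (-0.25317) + (-0.31475) + (-0.29391) + (-0.29391)) = 1.78045.
With S = 6 species, ln S = 1.79176, so J = 1.78045/1.79176 = 0.99369, i.e. 0.994 to 3 decimal places.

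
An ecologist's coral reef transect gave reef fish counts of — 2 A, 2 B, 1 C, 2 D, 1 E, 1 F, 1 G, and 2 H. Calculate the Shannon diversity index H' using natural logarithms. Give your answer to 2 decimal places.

Total N = 2+2+1+2+1+1+1+2 = 12, so the proportions are 0.1667, 0.1667, 0.0833, 0.1667, 0.0833, 0.0833, 0.0833, 0.1667 (working shown to 4 dp, full precision carried).
Each pᵢ ln pᵢ term: 0.1667×(-1.7918)=-0.2986, 0.1667×(-1.7918)=-0.2986, 0.0833×(-2.4849)=-0.2071, 0.1667×(-1.7918)=-0.2986, 0.0833×(-2.4849)=-0.2071, 0.0833×(-2.4849)=-0.2071, 0.0833×(-2.4849)=-0.2071, 0.1667×(-1.7918)=-0.2986.
Sum = -2.0228, so H' = 2.02.

2.02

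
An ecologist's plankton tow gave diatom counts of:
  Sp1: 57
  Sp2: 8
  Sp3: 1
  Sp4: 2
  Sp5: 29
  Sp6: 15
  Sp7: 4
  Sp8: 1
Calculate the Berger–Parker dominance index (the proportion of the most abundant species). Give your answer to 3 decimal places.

Total N = 57+8+1+2+29+15+4+1 = 117, so the proportions are 0.48718, 0.06838, 0.00855, 0.01709, 0.24786, 0.12821, 0.03419, 0.00855 (working shown to 5 dp, full precision carried).
The largest proportion is 0.48718, i.e. d = 0.487 to 3 decimal places.

0.487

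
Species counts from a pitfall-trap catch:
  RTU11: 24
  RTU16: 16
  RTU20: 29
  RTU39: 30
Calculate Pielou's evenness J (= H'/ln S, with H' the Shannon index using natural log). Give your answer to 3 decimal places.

0.981

Total N = 24+16+29+30 = 99, so the proportions are 0.24242, 0.16162, 0.29293, 0.30303 (working shown to 5 dp, full precision carried).
H' = −Σ pᵢ ln pᵢ = −((-0.34353) + (-0.29455) + (-0.35967) + (-0.36179)) = 1.35954.
With S = 4 species, ln S = 1.38629, so J = 1.35954/1.38629 = 0.98070, i.e. 0.981 to 3 decimal places.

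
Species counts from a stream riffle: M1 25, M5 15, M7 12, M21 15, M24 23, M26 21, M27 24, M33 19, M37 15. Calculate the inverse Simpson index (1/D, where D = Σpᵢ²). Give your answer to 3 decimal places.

Total N = 25+15+12+15+23+21+24+19+15 = 169, so the proportions are 0.147929, 0.0887574, 0.0710059, 0.0887574, 0.1360947, 0.1242604, 0.1420118, 0.112426, 0.0887574 (working shown to 7 dp, full precision carried).
D = 0.147929² + 0.0887574² + 0.0710059² + 0.0887574² + 0.1360947² + 0.1242604² + 0.1420118² + 0.112426² + 0.0887574² = 0.0218830 + 0.0078779 + 0.0050418 + 0.0078779 + 0.0185218 + 0.0154406 + 0.0201674 + 0.0126396 + 0.0078779 = 0.1173278.
So 1/D = 8.52313, i.e. 8.523 to 3 decimal places.

8.523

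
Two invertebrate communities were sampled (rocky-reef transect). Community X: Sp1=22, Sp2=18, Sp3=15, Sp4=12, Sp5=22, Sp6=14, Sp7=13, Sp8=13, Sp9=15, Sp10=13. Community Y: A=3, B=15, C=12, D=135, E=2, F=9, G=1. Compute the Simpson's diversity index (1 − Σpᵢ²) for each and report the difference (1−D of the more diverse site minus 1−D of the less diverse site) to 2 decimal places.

0.49

Community X: N=157, proportions 0.1401, 0.1146, 0.0955, 0.0764, 0.1401, 0.0892, 0.0828, 0.0828, 0.0955, 0.0828, giving 1−D = 0.8950 (working shown to 4 dp, full precision carried).
Community Y: N=177, proportions 0.0169, 0.0847, 0.0678, 0.7627, 0.0113, 0.0508, 0.0056, giving 1−D = 0.4035.
Difference = |0.8950 − 0.4035| = 0.4915, i.e. 0.49 to 2 decimal places.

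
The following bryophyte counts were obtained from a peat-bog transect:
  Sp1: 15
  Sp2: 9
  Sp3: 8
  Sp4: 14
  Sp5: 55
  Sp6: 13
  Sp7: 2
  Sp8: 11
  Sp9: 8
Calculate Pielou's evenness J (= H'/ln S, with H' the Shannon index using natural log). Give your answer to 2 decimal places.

Total N = 15+9+8+14+55+13+2+11+8 = 135, so the proportions are 0.1111, 0.0667, 0.0593, 0.1037, 0.4074, 0.0963, 0.0148, 0.0815, 0.0593 (working shown to 4 dp, full precision carried).
H' = −Σ pᵢ ln pᵢ = −((-0.2441) + (-0.1805) + (-0.1675) + (-0.2350) + (-0.3658) + (-0.2254) + (-0.0624) + (-0.2043) + (-0.1675)) = 1.8525.
With S = 9 species, ln S = 2.1972, so J = 1.8525/2.1972 = 0.8431, i.e. 0.84 to 2 decimal places.

0.84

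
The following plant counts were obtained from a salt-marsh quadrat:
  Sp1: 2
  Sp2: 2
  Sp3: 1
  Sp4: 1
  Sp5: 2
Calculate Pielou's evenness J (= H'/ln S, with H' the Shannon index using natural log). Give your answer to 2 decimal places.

Total N = 2+2+1+1+2 = 8, so the proportions are 0.25, 0.25, 0.125, 0.125, 0.25 (working shown to 4 dp, full precision carried).
H' = −Σ pᵢ ln pᵢ = −((-0.3466) + (-0.3466) + (-0.2599) + (-0.2599) + (-0.3466)) = 1.5596.
With S = 5 species, ln S = 1.6094, so J = 1.5596/1.6094 = 0.9690, i.e. 0.97 to 2 decimal places.

0.97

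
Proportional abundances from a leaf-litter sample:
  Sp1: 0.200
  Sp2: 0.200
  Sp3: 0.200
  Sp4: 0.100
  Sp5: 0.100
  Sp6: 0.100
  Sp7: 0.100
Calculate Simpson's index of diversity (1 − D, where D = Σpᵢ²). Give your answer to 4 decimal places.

0.8400

D = 0.2² + 0.2² + 0.2² + 0.1² + 0.1² + 0.1² + 0.1² = 0.040000 + 0.040000 + 0.040000 + 0.010000 + 0.010000 + 0.010000 + 0.010000 = 0.160000 (working shown to 6 dp, full precision carried).
So 1 − D = 0.840000, i.e. 0.8400 to 4 decimal places.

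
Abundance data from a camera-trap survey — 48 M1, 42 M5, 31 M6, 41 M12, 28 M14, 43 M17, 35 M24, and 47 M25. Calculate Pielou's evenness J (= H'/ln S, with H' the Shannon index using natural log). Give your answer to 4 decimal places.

0.9925

Total N = 48+42+31+41+28+43+35+47 = 315, so the proportions are 0.152381, 0.133333, 0.098413, 0.130159, 0.088889, 0.136508, 0.111111, 0.149206 (working shown to 6 dp, full precision carried).
H' = −Σ pᵢ ln pᵢ = −((-0.286685) + (-0.268654) + (-0.228178) + (-0.265394) + (-0.215144) + (-0.271838) + (-0.244136) + (-0.283854)) = 2.063883.
With S = 8 species, ln S = 2.079442, so J = 2.063883/2.079442 = 0.992518, i.e. 0.9925 to 4 decimal places.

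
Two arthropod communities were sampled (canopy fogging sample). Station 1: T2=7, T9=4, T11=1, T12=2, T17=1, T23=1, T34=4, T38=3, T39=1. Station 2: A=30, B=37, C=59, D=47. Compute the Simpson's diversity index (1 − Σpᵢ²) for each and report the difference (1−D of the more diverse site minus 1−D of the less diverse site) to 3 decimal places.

0.096

Station 1: N=24, proportions 0.29167, 0.16667, 0.04167, 0.08333, 0.04167, 0.04167, 0.16667, 0.125, 0.04167, giving 1−D = 0.82986 (working shown to 5 dp, full precision carried).
Station 2: N=173, proportions 0.17341, 0.21387, 0.34104, 0.27168, giving 1−D = 0.73407.
Difference = |0.82986 − 0.73407| = 0.09579, i.e. 0.096 to 3 decimal places.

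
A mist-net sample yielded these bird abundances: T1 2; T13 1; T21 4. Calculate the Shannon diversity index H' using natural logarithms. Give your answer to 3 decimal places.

Total N = 2+1+4 = 7, so the proportions are 0.28571, 0.14286, 0.57143 (working shown to 5 dp, full precision carried).
Each pᵢ ln pᵢ term: 0.28571×(-1.25276)=-0.35793, 0.14286×(-1.94591)=-0.27799, 0.57143×(-0.55962)=-0.31978.
Sum = -0.95570, so H' = 0.956.

0.956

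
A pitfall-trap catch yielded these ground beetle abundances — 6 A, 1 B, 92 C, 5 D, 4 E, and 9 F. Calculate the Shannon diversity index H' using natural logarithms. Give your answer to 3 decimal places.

Total N = 6+1+92+5+4+9 = 117, so the proportions are 0.051282, 0.008547, 0.786325, 0.042735, 0.034188, 0.076923 (working shown to 6 dp, full precision carried).
Each pᵢ ln pᵢ term: 0.051282×(-2.970414)=-0.152329, 0.008547×(-4.762174)=-0.040702, 0.786325×(-0.240385)=-0.189021, 0.042735×(-3.152736)=-0.134732, 0.034188×(-3.375880)=-0.115415, 0.076923×(-2.564949)=-0.197304.
Sum = -0.829503, so H' = 0.830.

0.830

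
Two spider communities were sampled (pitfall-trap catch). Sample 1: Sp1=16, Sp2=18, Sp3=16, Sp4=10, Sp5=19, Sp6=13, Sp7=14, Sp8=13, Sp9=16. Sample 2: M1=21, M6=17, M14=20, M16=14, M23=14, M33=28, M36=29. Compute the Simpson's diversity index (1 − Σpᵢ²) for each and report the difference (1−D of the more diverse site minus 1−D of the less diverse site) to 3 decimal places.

0.039

Sample 1: N=135, proportions 0.118519, 0.133333, 0.118519, 0.074074, 0.140741, 0.096296, 0.103704, 0.096296, 0.118519, giving 1−D = 0.885487 (working shown to 6 dp, full precision carried).
Sample 2: N=143, proportions 0.146853, 0.118881, 0.13986, 0.097902, 0.097902, 0.195804, 0.202797, giving 1−D = 0.846105.
Difference = |0.885487 − 0.846105| = 0.039382, i.e. 0.039 to 3 decimal places.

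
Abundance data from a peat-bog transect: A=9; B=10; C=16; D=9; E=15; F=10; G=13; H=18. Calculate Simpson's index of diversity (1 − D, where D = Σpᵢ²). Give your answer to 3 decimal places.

Total N = 9+10+16+9+15+10+13+18 = 100, so the proportions are 0.09, 0.1, 0.16, 0.09, 0.15, 0.1, 0.13, 0.18 (working shown to 5 dp, full precision carried).
D = 0.09² + 0.1² + 0.16² + 0.09² + 0.15² + 0.1² + 0.13² + 0.18² = 0.00810 + 0.01000 + 0.02560 + 0.00810 + 0.02250 + 0.01000 + 0.01690 + 0.03240 = 0.13360.
So 1 − D = 0.86640, i.e. 0.866 to 3 decimal places.

0.866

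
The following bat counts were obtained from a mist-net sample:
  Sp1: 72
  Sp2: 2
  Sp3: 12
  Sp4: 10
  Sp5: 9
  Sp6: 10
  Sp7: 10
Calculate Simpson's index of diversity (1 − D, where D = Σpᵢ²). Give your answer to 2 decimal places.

Total N = 72+2+12+10+9+10+10 = 125, so the proportions are 0.576, 0.016, 0.096, 0.08, 0.072, 0.08, 0.08 (working shown to 4 dp, full precision carried).
D = 0.576² + 0.016² + 0.096² + 0.08² + 0.072² + 0.08² + 0.08² = 0.3318 + 0.0003 + 0.0092 + 0.0064 + 0.0052 + 0.0064 + 0.0064 = 0.3656.
So 1 − D = 0.6344, i.e. 0.63 to 2 decimal places.

0.63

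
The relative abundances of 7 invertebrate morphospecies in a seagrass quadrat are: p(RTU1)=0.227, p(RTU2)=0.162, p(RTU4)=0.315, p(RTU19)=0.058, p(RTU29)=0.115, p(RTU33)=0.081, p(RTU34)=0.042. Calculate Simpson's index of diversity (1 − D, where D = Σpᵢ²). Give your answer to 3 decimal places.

D = 0.227² + 0.162² + 0.315² + 0.058² + 0.115² + 0.081² + 0.042² = 0.05153 + 0.02624 + 0.09923 + 0.00336 + 0.01323 + 0.00656 + 0.00176 = 0.20191 (working shown to 5 dp, full precision carried).
So 1 − D = 0.79809, i.e. 0.798 to 3 decimal places.

0.798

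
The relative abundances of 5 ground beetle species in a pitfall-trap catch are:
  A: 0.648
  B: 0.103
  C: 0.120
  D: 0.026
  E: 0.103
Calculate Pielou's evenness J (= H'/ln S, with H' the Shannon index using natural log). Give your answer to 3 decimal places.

H' = −Σ pᵢ ln pᵢ = −((-0.28114) + (-0.23412) + (-0.25443) + (-0.09489) + (-0.23412)) = 1.09871 (working shown to 5 dp, full precision carried).
With S = 5 species, ln S = 1.60944, so J = 1.09871/1.60944 = 0.68267, i.e. 0.683 to 3 decimal places.

0.683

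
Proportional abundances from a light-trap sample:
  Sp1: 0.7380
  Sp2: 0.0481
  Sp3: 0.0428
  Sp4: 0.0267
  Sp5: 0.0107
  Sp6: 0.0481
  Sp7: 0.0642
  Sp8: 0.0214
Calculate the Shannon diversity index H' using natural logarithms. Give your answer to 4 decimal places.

1.0548

Each pᵢ ln pᵢ term (working shown to 6 dp, full precision carried): 0.738×(-0.303811)=-0.224213, 0.0481×(-3.034473)=-0.145958, 0.0428×(-3.151217)=-0.134872, 0.0267×(-3.623092)=-0.096737, 0.0107×(-4.537512)=-0.048551, 0.0481×(-3.034473)=-0.145958, 0.0642×(-2.745752)=-0.176277, 0.0214×(-3.844364)=-0.082269.
Sum = -1.054836, so H' = 1.0548.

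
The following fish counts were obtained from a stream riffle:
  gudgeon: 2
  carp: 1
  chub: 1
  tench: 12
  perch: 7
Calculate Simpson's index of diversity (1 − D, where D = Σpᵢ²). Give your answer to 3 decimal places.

0.624

Total N = 2+1+1+12+7 = 23, so the proportions are 0.08696, 0.04348, 0.04348, 0.52174, 0.30435 (working shown to 5 dp, full precision carried).
D = 0.08696² + 0.04348² + 0.04348² + 0.52174² + 0.30435² = 0.00756 + 0.00189 + 0.00189 + 0.27221 + 0.09263 = 0.37618.
So 1 − D = 0.62382, i.e. 0.624 to 3 decimal places.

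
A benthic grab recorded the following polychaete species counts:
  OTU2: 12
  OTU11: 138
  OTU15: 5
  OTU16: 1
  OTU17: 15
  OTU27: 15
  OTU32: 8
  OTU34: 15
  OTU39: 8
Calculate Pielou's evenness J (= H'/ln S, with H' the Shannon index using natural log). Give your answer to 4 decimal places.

Total N = 12+138+5+1+15+15+8+15+8 = 217, so the proportions are 0.0553, 0.635945, 0.023041, 0.004608, 0.069124, 0.069124, 0.036866, 0.069124, 0.036866 (working shown to 6 dp, full precision carried).
H' = −Σ pᵢ ln pᵢ = −((-0.160092) + (-0.287856) + (-0.086877) + (-0.024792) + (-0.184690) + (-0.184690) + (-0.121676) + (-0.184690) + (-0.121676)) = 1.357038.
With S = 9 species, ln S = 2.197225, so J = 1.357038/2.197225 = 0.617615, i.e. 0.6176 to 4 decimal places.

0.6176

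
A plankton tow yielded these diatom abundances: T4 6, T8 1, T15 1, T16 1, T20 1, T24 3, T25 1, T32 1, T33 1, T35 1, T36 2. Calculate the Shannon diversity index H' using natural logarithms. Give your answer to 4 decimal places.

2.1322

Total N = 6+1+1+1+1+3+1+1+1+1+2 = 19, so the proportions are 0.315789, 0.052632, 0.052632, 0.052632, 0.052632, 0.157895, 0.052632, 0.052632, 0.052632, 0.052632, 0.105263 (working shown to 6 dp, full precision carried).
Each pᵢ ln pᵢ term: 0.315789×(-1.152680)=-0.364004, 0.052632×(-2.944439)=-0.154970, 0.052632×(-2.944439)=-0.154970, 0.052632×(-2.944439)=-0.154970, 0.052632×(-2.944439)=-0.154970, 0.157895×(-1.845827)=-0.291446, 0.052632×(-2.944439)=-0.154970, 0.052632×(-2.944439)=-0.154970, 0.052632×(-2.944439)=-0.154970, 0.052632×(-2.944439)=-0.154970, 0.105263×(-2.251292)=-0.236978.
Sum = -2.132192, so H' = 2.1322.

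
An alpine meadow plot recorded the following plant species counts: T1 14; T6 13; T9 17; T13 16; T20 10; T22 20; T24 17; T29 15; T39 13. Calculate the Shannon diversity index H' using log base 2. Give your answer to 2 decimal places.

3.15

Total N = 14+13+17+16+10+20+17+15+13 = 135, so the proportions are 0.1037, 0.0963, 0.1259, 0.1185, 0.0741, 0.1481, 0.1259, 0.1111, 0.0963 (working shown to 4 dp, full precision carried).
Each pᵢ log₂ pᵢ term: 0.1037×(-3.2695)=-0.3391, 0.0963×(-3.3764)=-0.3251, 0.1259×(-2.9894)=-0.3764, 0.1185×(-3.0768)=-0.3647, 0.0741×(-3.7549)=-0.2781, 0.1481×(-2.7549)=-0.4081, 0.1259×(-2.9894)=-0.3764, 0.1111×(-3.1699)=-0.3522, 0.0963×(-3.3764)=-0.3251.
Sum = -3.1453, so H' = 3.15.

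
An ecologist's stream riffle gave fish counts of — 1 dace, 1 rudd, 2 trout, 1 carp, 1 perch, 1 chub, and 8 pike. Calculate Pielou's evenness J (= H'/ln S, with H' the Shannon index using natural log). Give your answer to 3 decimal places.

Total N = 1+1+2+1+1+1+8 = 15, so the proportions are 0.06667, 0.06667, 0.13333, 0.06667, 0.06667, 0.06667, 0.53333 (working shown to 5 dp, full precision carried).
H' = −Σ pᵢ ln pᵢ = −((-0.18054) + (-0.18054) + (-0.26865) + (-0.18054) + (-0.18054) + (-0.18054) + (-0.33526)) = 1.50660.
With S = 7 species, ln S = 1.94591, so J = 1.50660/1.94591 = 0.77424, i.e. 0.774 to 3 decimal places.

0.774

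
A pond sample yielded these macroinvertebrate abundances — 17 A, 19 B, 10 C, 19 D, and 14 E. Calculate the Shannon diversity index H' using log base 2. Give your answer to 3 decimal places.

Total N = 17+19+10+19+14 = 79, so the proportions are 0.21519, 0.24051, 0.12658, 0.24051, 0.17722 (working shown to 5 dp, full precision carried).
Each pᵢ log₂ pᵢ term: 0.21519×(-2.21632)=-0.47693, 0.24051×(-2.05585)=-0.49445, 0.12658×(-2.98185)=-0.37745, 0.24051×(-2.05585)=-0.49445, 0.17722×(-2.49643)=-0.44240.
Sum = -2.28567, so H' = 2.286.

2.286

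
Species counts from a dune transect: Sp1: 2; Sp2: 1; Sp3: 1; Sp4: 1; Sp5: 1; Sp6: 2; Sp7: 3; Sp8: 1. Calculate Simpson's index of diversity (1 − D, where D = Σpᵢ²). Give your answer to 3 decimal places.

0.847

Total N = 2+1+1+1+1+2+3+1 = 12, so the proportions are 0.16667, 0.08333, 0.08333, 0.08333, 0.08333, 0.16667, 0.25, 0.08333 (working shown to 5 dp, full precision carried).
D = 0.16667² + 0.08333² + 0.08333² + 0.08333² + 0.08333² + 0.16667² + 0.25² + 0.08333² = 0.02778 + 0.00694 + 0.00694 + 0.00694 + 0.00694 + 0.02778 + 0.06250 + 0.00694 = 0.15278.
So 1 − D = 0.84722, i.e. 0.847 to 3 decimal places.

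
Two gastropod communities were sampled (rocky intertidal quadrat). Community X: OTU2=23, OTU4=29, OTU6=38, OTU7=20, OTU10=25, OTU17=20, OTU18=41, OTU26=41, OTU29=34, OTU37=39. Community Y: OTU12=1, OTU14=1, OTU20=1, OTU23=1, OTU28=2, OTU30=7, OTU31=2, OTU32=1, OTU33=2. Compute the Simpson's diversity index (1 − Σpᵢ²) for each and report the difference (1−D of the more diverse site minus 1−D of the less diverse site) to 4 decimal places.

0.0968

Community X: N=310, proportions 0.074194, 0.093548, 0.122581, 0.064516, 0.080645, 0.064516, 0.132258, 0.132258, 0.109677, 0.125806, giving 1−D = 0.893049 (working shown to 6 dp, full precision carried).
Community Y: N=18, proportions 0.055556, 0.055556, 0.055556, 0.055556, 0.111111, 0.388889, 0.111111, 0.055556, 0.111111, giving 1−D = 0.796296.
Difference = |0.893049 − 0.796296| = 0.096753, i.e. 0.0968 to 4 decimal places.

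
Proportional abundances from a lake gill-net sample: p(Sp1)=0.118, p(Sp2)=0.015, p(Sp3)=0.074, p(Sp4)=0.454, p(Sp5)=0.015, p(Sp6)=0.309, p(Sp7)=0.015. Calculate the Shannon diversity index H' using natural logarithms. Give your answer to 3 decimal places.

Each pᵢ ln pᵢ term (working shown to 5 dp, full precision carried): 0.118×(-2.13707)=-0.25217, 0.015×(-4.19971)=-0.06300, 0.074×(-2.60369)=-0.19267, 0.454×(-0.78966)=-0.35850, 0.015×(-4.19971)=-0.06300, 0.309×(-1.17441)=-0.36289, 0.015×(-4.19971)=-0.06300.
Sum = -1.35523, so H' = 1.355.

1.355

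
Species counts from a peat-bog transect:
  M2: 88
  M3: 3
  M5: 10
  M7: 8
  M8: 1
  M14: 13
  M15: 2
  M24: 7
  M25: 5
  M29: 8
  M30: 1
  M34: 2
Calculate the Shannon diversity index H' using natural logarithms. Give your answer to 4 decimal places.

Total N = 88+3+10+8+1+13+2+7+5+8+1+2 = 148, so the proportions are 0.594595, 0.02027, 0.067568, 0.054054, 0.006757, 0.087838, 0.013514, 0.047297, 0.033784, 0.054054, 0.006757, 0.013514 (working shown to 6 dp, full precision carried).
Each pᵢ ln pᵢ term: 0.594595×(-0.519875)=-0.309115, 0.02027×(-3.898600)=-0.079026, 0.067568×(-2.694627)=-0.182069, 0.054054×(-2.917771)=-0.157717, 0.006757×(-4.997212)=-0.033765, 0.087838×(-2.432263)=-0.213645, 0.013514×(-4.304065)=-0.058163, 0.047297×(-3.051302)=-0.144318, 0.033784×(-3.387774)=-0.114452, 0.054054×(-2.917771)=-0.157717, 0.006757×(-4.997212)=-0.033765, 0.013514×(-4.304065)=-0.058163.
Sum = -1.541916, so H' = 1.5419.

1.5419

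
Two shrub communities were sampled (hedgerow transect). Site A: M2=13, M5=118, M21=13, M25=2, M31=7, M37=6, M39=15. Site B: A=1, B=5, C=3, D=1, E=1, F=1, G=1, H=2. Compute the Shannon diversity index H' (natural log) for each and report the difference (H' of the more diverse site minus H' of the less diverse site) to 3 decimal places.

Site A: N=174, proportions 0.07471, 0.67816, 0.07471, 0.01149, 0.04023, 0.03448, 0.08621, giving H' = 1.15901 (working shown to 5 dp, full precision carried).
Site B: N=15, proportions 0.06667, 0.33333, 0.2, 0.06667, 0.06667, 0.06667, 0.06667, 0.13333, giving H' = 1.85943.
Difference = |1.15901 − 1.85943| = 0.70042, i.e. 0.700 to 3 decimal places.

0.700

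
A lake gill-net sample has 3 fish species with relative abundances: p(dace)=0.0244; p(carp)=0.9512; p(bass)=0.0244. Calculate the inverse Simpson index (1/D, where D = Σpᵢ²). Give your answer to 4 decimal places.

D = 0.0244² + 0.9512² + 0.0244² = 0.0005954 + 0.9047814 + 0.0005954 = 0.9059722 (working shown to 7 dp, full precision carried).
So 1/D = 1.103787, i.e. 1.1038 to 4 decimal places.

1.1038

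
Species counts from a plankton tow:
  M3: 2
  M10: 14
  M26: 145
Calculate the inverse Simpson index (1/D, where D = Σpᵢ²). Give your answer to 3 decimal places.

Total N = 2+14+145 = 161, so the proportions are 0.012422, 0.086957, 0.900621 (working shown to 6 dp, full precision carried).
D = 0.012422² + 0.086957² + 0.900621² = 0.000154 + 0.007561 + 0.811118 = 0.818834.
So 1/D = 1.22125, i.e. 1.221 to 3 decimal places.

1.221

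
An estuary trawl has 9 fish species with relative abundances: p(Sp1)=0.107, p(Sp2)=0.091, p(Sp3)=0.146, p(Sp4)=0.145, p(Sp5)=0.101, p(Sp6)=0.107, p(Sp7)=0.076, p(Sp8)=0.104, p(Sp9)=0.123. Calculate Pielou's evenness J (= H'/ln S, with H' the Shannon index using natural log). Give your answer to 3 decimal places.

H' = −Σ pᵢ ln pᵢ = −((-0.23914) + (-0.21812) + (-0.28093) + (-0.28000) + (-0.23156) + (-0.23914) + (-0.19585) + (-0.23539) + (-0.25776)) = 2.17787 (working shown to 5 dp, full precision carried).
With S = 9 species, ln S = 2.19722, so J = 2.17787/2.19722 = 0.99119, i.e. 0.991 to 3 decimal places.

0.991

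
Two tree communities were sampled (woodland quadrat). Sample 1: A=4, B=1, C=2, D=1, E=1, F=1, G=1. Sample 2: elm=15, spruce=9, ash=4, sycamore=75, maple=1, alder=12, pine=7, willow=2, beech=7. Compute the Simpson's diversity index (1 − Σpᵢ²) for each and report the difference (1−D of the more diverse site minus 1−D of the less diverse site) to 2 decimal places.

0.15

Sample 1: N=11, proportions 0.3636, 0.0909, 0.1818, 0.0909, 0.0909, 0.0909, 0.0909, giving 1−D = 0.7934 (working shown to 4 dp, full precision carried).
Sample 2: N=132, proportions 0.1136, 0.0682, 0.0303, 0.5682, 0.0076, 0.0909, 0.053, 0.0152, 0.053, giving 1−D = 0.6445.
Difference = |0.7934 − 0.6445| = 0.1489, i.e. 0.15 to 2 decimal places.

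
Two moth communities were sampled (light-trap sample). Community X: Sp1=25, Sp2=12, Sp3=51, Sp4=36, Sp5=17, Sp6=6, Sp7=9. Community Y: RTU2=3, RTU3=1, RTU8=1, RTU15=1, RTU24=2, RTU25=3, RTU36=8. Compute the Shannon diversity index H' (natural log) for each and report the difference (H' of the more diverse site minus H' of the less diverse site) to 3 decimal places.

0.077

Community X: N=156, proportions 0.16026, 0.07692, 0.32692, 0.23077, 0.10897, 0.03846, 0.05769, giving H' = 1.72607 (working shown to 5 dp, full precision carried).
Community Y: N=19, proportions 0.15789, 0.05263, 0.05263, 0.05263, 0.10526, 0.15789, 0.42105, giving H' = 1.64899.
Difference = |1.72607 − 1.64899| = 0.07708, i.e. 0.077 to 3 decimal places.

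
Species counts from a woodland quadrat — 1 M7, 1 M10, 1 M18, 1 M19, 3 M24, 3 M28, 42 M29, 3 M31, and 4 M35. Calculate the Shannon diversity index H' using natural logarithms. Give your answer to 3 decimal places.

1.155

Total N = 1+1+1+1+3+3+42+3+4 = 59, so the proportions are 0.01695, 0.01695, 0.01695, 0.01695, 0.05085, 0.05085, 0.71186, 0.05085, 0.0678 (working shown to 5 dp, full precision carried).
Each pᵢ ln pᵢ term: 0.01695×(-4.07754)=-0.06911, 0.01695×(-4.07754)=-0.06911, 0.01695×(-4.07754)=-0.06911, 0.01695×(-4.07754)=-0.06911, 0.05085×(-2.97893)=-0.15147, 0.05085×(-2.97893)=-0.15147, 0.71186×(-0.33987)=-0.24194, 0.05085×(-2.97893)=-0.15147, 0.0678×(-2.69124)=-0.18246.
Sum = -1.15525, so H' = 1.155.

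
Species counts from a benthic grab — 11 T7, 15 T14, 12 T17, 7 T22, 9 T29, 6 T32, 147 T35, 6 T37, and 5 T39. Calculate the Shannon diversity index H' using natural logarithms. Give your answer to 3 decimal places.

Total N = 11+15+12+7+9+6+147+6+5 = 218, so the proportions are 0.05046, 0.06881, 0.05505, 0.03211, 0.04128, 0.02752, 0.67431, 0.02752, 0.02294 (working shown to 5 dp, full precision carried).
Each pᵢ ln pᵢ term: 0.05046×(-2.98660)=-0.15070, 0.06881×(-2.67644)=-0.18416, 0.05505×(-2.89959)=-0.15961, 0.03211×(-3.43858)=-0.11041, 0.04128×(-3.18727)=-0.13158, 0.02752×(-3.59274)=-0.09888, 0.67431×(-0.39406)=-0.26572, 0.02752×(-3.59274)=-0.09888, 0.02294×(-3.77506)=-0.08658.
Sum = -1.28654, so H' = 1.287.

1.287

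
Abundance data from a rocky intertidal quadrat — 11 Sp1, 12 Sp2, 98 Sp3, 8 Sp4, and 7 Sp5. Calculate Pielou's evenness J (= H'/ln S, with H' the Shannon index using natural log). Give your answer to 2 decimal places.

0.60

Total N = 11+12+98+8+7 = 136, so the proportions are 0.0809, 0.0882, 0.7206, 0.0588, 0.0515 (working shown to 4 dp, full precision carried).
H' = −Σ pᵢ ln pᵢ = −((-0.2034) + (-0.2142) + (-0.2361) + (-0.1667) + (-0.1527)) = 0.9731.
With S = 5 species, ln S = 1.6094, so J = 0.9731/1.6094 = 0.6046, i.e. 0.60 to 2 decimal places.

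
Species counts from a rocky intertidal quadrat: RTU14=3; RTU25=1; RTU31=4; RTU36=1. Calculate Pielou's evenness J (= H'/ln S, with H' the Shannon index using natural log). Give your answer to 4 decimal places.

0.8764

Total N = 3+1+4+1 = 9, so the proportions are 0.333333, 0.111111, 0.444444, 0.111111 (working shown to 6 dp, full precision carried).
H' = −Σ pᵢ ln pᵢ = −((-0.366204) + (-0.244136) + (-0.360413) + (-0.244136)) = 1.214890.
With S = 4 species, ln S = 1.386294, so J = 1.214890/1.386294 = 0.876358, i.e. 0.8764 to 4 decimal places.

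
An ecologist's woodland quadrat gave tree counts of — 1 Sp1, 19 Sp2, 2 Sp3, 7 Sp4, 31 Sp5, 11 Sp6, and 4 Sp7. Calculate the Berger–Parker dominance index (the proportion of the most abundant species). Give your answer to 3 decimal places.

Total N = 1+19+2+7+31+11+4 = 75, so the proportions are 0.01333, 0.25333, 0.02667, 0.09333, 0.41333, 0.14667, 0.05333 (working shown to 5 dp, full precision carried).
The largest proportion is 0.41333, i.e. d = 0.413 to 3 decimal places.

0.413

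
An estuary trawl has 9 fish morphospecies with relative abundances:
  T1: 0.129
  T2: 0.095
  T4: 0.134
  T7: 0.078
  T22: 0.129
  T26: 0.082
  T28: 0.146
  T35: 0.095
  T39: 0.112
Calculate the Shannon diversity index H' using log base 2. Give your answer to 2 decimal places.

Each pᵢ log₂ pᵢ term (working shown to 4 dp, full precision carried): 0.129×(-2.9546)=-0.3811, 0.095×(-3.3959)=-0.3226, 0.134×(-2.8997)=-0.3886, 0.078×(-3.6804)=-0.2871, 0.129×(-2.9546)=-0.3811, 0.082×(-3.6082)=-0.2959, 0.146×(-2.7760)=-0.4053, 0.095×(-3.3959)=-0.3226, 0.112×(-3.1584)=-0.3537.
Sum = -3.1380, so H' = 3.14.

3.14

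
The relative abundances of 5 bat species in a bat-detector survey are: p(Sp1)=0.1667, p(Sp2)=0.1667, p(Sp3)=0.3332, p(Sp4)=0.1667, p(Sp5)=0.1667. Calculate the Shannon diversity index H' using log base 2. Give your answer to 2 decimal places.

Each pᵢ log₂ pᵢ term (working shown to 4 dp, full precision carried): 0.1667×(-2.5847)=-0.4309, 0.1667×(-2.5847)=-0.4309, 0.3332×(-1.5855)=-0.5283, 0.1667×(-2.5847)=-0.4309, 0.1667×(-2.5847)=-0.4309.
Sum = -2.2518, so H' = 2.25.

2.25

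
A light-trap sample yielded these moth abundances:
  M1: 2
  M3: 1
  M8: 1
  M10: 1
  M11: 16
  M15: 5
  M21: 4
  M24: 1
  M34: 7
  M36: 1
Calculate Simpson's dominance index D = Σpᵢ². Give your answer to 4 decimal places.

0.2334

Total N = 2+1+1+1+16+5+4+1+7+1 = 39, so the proportions are 0.051282, 0.025641, 0.025641, 0.025641, 0.410256, 0.128205, 0.102564, 0.025641, 0.179487, 0.025641 (working shown to 6 dp, full precision carried).
D = 0.051282² + 0.025641² + 0.025641² + 0.025641² + 0.410256² + 0.128205² + 0.102564² + 0.025641² + 0.179487² + 0.025641² = 0.002630 + 0.000657 + 0.000657 + 0.000657 + 0.168310 + 0.016437 + 0.010519 + 0.000657 + 0.032216 + 0.000657 = 0.233399.
To 4 decimal places, D = 0.2334.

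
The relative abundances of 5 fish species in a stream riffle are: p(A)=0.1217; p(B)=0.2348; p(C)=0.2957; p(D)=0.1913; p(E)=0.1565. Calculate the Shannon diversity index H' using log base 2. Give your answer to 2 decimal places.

Each pᵢ log₂ pᵢ term (working shown to 4 dp, full precision carried): 0.1217×(-3.0386)=-0.3698, 0.2348×(-2.0905)=-0.4908, 0.2957×(-1.7578)=-0.5198, 0.1913×(-2.3861)=-0.4565, 0.1565×(-2.6758)=-0.4188.
Sum = -2.2556, so H' = 2.26.

2.26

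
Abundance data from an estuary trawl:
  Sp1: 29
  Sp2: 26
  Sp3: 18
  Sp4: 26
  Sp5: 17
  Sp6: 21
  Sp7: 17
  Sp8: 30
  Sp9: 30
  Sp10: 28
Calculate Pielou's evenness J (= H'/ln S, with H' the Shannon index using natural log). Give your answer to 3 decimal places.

Total N = 29+26+18+26+17+21+17+30+30+28 = 242, so the proportions are 0.11983, 0.10744, 0.07438, 0.10744, 0.07025, 0.08678, 0.07025, 0.12397, 0.12397, 0.1157 (working shown to 5 dp, full precision carried).
H' = −Σ pᵢ ln pᵢ = −((-0.25425) + (-0.23968) + (-0.19328) + (-0.23968) + (-0.18656) + (-0.21212) + (-0.18656) + (-0.25881) + (-0.25881) + (-0.24954)) = 2.27928.
With S = 10 species, ln S = 2.30259, so J = 2.27928/2.30259 = 0.98988, i.e. 0.990 to 3 decimal places.

0.990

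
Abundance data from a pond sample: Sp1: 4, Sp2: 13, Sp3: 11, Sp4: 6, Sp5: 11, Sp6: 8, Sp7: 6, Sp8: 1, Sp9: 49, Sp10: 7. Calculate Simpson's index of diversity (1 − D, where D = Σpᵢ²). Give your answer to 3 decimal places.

0.776

Total N = 4+13+11+6+11+8+6+1+49+7 = 116, so the proportions are 0.03448, 0.11207, 0.09483, 0.05172, 0.09483, 0.06897, 0.05172, 0.00862, 0.42241, 0.06034 (working shown to 5 dp, full precision carried).
D = 0.03448² + 0.11207² + 0.09483² + 0.05172² + 0.09483² + 0.06897² + 0.05172² + 0.00862² + 0.42241² + 0.06034² = 0.00119 + 0.01256 + 0.00899 + 0.00268 + 0.00899 + 0.00476 + 0.00268 + 0.00007 + 0.17843 + 0.00364 = 0.22399.
So 1 − D = 0.77601, i.e. 0.776 to 3 decimal places.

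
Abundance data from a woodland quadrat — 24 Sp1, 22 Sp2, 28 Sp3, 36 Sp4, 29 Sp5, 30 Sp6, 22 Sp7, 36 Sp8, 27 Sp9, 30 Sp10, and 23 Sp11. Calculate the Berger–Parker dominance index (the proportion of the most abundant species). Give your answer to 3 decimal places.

0.117

Total N = 24+22+28+36+29+30+22+36+27+30+23 = 307, so the proportions are 0.07818, 0.07166, 0.09121, 0.11726, 0.09446, 0.09772, 0.07166, 0.11726, 0.08795, 0.09772, 0.07492 (working shown to 5 dp, full precision carried).
The largest proportion is 0.11726, i.e. d = 0.117 to 3 decimal places.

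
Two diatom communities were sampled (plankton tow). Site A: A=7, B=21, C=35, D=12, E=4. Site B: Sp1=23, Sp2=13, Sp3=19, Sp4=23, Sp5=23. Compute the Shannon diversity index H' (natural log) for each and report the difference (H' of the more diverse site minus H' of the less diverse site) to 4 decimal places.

0.2241

Site A: N=79, proportions 0.088608, 0.265823, 0.443038, 0.151899, 0.050633, giving H' = 1.364922 (working shown to 6 dp, full precision carried).
Site B: N=101, proportions 0.227723, 0.128713, 0.188119, 0.227723, 0.227723, giving H' = 1.589004.
Difference = |1.364922 − 1.589004| = 0.224082, i.e. 0.2241 to 4 decimal places.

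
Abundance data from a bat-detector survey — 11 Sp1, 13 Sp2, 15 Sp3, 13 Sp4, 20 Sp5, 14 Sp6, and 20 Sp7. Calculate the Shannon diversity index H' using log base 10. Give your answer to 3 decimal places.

0.835

Total N = 11+13+15+13+20+14+20 = 106, so the proportions are 0.10377, 0.12264, 0.14151, 0.12264, 0.18868, 0.13208, 0.18868 (working shown to 5 dp, full precision carried).
Each pᵢ log₁₀ pᵢ term: 0.10377×(-0.98391)=-0.10210, 0.12264×(-0.91136)=-0.11177, 0.14151×(-0.84921)=-0.12017, 0.12264×(-0.91136)=-0.11177, 0.18868×(-0.72428)=-0.13666, 0.13208×(-0.87918)=-0.11612, 0.18868×(-0.72428)=-0.13666.
Sum = -0.83525, so H' = 0.835.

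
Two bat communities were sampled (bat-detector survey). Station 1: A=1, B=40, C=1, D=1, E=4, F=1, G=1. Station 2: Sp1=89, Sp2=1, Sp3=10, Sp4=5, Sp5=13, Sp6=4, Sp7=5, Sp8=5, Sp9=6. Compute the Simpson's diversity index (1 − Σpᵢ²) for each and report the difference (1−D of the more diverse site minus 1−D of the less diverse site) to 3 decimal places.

Station 1: N=49, proportions 0.02041, 0.81633, 0.02041, 0.02041, 0.08163, 0.02041, 0.02041, giving 1−D = 0.32486 (working shown to 5 dp, full precision carried).
Station 2: N=138, proportions 0.64493, 0.00725, 0.07246, 0.03623, 0.0942, 0.02899, 0.03623, 0.03623, 0.04348, giving 1−D = 0.56322.
Difference = |0.32486 − 0.56322| = 0.23836, i.e. 0.238 to 3 decimal places.

0.238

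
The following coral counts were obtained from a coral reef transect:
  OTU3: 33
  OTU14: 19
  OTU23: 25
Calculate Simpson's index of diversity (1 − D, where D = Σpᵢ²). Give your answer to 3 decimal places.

Total N = 33+19+25 = 77, so the proportions are 0.42857, 0.24675, 0.32468 (working shown to 5 dp, full precision carried).
D = 0.42857² + 0.24675² + 0.32468² = 0.18367 + 0.06089 + 0.10541 = 0.34997.
So 1 − D = 0.65003, i.e. 0.650 to 3 decimal places.

0.650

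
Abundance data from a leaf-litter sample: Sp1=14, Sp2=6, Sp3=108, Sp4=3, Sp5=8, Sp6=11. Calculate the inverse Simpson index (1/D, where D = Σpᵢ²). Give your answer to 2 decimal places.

1.86

Total N = 14+6+108+3+8+11 = 150, so the proportions are 0.09333, 0.04, 0.72, 0.02, 0.05333, 0.07333 (working shown to 5 dp, full precision carried).
D = 0.09333² + 0.04² + 0.72² + 0.02² + 0.05333² + 0.07333² = 0.00871 + 0.00160 + 0.51840 + 0.00040 + 0.00284 + 0.00538 = 0.53733.
So 1/D = 1.8610, i.e. 1.86 to 2 decimal places.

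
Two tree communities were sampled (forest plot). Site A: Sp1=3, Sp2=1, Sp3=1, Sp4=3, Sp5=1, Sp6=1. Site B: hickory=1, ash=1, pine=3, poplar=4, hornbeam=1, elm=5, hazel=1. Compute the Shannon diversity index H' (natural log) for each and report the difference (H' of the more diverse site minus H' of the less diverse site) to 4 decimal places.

0.0737

Site A: N=10, proportions 0.3, 0.1, 0.1, 0.3, 0.1, 0.1, giving H' = 1.643418 (working shown to 6 dp, full precision carried).
Site B: N=16, proportions 0.0625, 0.0625, 0.1875, 0.25, 0.0625, 0.3125, 0.0625, giving H' = 1.717076.
Difference = |1.643418 − 1.717076| = 0.073658, i.e. 0.0737 to 4 decimal places.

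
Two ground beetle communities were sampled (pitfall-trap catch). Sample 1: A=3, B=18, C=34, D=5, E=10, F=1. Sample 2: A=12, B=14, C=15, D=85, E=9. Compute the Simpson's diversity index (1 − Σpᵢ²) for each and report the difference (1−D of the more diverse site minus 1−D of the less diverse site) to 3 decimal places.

0.112

Sample 1: N=71, proportions 0.04225, 0.25352, 0.47887, 0.07042, 0.14085, 0.01408, giving 1−D = 0.67963 (working shown to 5 dp, full precision carried).
Sample 2: N=135, proportions 0.08889, 0.1037, 0.11111, 0.62963, 0.06667, giving 1−D = 0.56812.
Difference = |0.67963 − 0.56812| = 0.11151, i.e. 0.112 to 3 decimal places.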